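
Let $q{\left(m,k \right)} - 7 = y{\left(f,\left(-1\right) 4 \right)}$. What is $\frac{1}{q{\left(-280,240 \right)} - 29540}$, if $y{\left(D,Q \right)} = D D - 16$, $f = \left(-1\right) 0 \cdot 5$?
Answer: $- \frac{1}{29549} \approx -3.3842 \cdot 10^{-5}$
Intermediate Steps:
$f = 0$ ($f = 0 \cdot 5 = 0$)
$y{\left(D,Q \right)} = -16 + D^{2}$ ($y{\left(D,Q \right)} = D^{2} - 16 = -16 + D^{2}$)
$q{\left(m,k \right)} = -9$ ($q{\left(m,k \right)} = 7 - \left(16 - 0^{2}\right) = 7 + \left(-16 + 0\right) = 7 - 16 = -9$)
$\frac{1}{q{\left(-280,240 \right)} - 29540} = \frac{1}{-9 - 29540} = \frac{1}{-29549} = - \frac{1}{29549}$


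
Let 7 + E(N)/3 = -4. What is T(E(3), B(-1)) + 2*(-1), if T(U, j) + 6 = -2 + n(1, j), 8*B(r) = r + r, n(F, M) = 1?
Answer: -9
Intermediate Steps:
E(N) = -33 (E(N) = -21 + 3*(-4) = -21 - 12 = -33)
B(r) = r/4 (B(r) = (r + r)/8 = (2*r)/8 = r/4)
T(U, j) = -7 (T(U, j) = -6 + (-2 + 1) = -6 - 1 = -7)
T(E(3), B(-1)) + 2*(-1) = -7 + 2*(-1) = -7 - 2 = -9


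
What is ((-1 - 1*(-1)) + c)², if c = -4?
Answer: 16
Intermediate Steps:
((-1 - 1*(-1)) + c)² = ((-1 - 1*(-1)) - 4)² = ((-1 + 1) - 4)² = (0 - 4)² = (-4)² = 16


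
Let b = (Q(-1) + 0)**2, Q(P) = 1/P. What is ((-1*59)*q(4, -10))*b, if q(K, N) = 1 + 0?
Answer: -59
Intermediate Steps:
q(K, N) = 1
b = 1 (b = (1/(-1) + 0)**2 = (-1 + 0)**2 = (-1)**2 = 1)
((-1*59)*q(4, -10))*b = (-1*59*1)*1 = -59*1*1 = -59*1 = -59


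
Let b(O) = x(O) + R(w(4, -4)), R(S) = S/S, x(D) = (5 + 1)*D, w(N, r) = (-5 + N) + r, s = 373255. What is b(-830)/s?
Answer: -4979/373255 ≈ -0.013339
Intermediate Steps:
w(N, r) = -5 + N + r
x(D) = 6*D
R(S) = 1
b(O) = 1 + 6*O (b(O) = 6*O + 1 = 1 + 6*O)
b(-830)/s = (1 + 6*(-830))/373255 = (1 - 4980)*(1/373255) = -4979*1/373255 = -4979/373255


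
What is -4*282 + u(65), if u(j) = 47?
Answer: -1081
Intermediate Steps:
-4*282 + u(65) = -4*282 + 47 = -1128 + 47 = -1081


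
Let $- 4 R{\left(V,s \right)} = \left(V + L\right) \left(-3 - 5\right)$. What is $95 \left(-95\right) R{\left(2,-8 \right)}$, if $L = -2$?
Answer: $0$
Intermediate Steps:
$R{\left(V,s \right)} = -4 + 2 V$ ($R{\left(V,s \right)} = - \frac{\left(V - 2\right) \left(-3 - 5\right)}{4} = - \frac{\left(-2 + V\right) \left(-8\right)}{4} = - \frac{16 - 8 V}{4} = -4 + 2 V$)
$95 \left(-95\right) R{\left(2,-8 \right)} = 95 \left(-95\right) \left(-4 + 2 \cdot 2\right) = - 9025 \left(-4 + 4\right) = \left(-9025\right) 0 = 0$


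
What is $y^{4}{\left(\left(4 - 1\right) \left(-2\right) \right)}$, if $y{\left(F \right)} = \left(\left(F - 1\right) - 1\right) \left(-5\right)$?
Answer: $2560000$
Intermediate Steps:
$y{\left(F \right)} = 10 - 5 F$ ($y{\left(F \right)} = \left(\left(-1 + F\right) - 1\right) \left(-5\right) = \left(-2 + F\right) \left(-5\right) = 10 - 5 F$)
$y^{4}{\left(\left(4 - 1\right) \left(-2\right) \right)} = \left(10 - 5 \left(4 - 1\right) \left(-2\right)\right)^{4} = \left(10 - 5 \cdot 3 \left(-2\right)\right)^{4} = \left(10 - -30\right)^{4} = \left(10 + 30\right)^{4} = 40^{4} = 2560000$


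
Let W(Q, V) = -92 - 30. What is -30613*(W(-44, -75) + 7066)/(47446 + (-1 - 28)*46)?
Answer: -603911/131 ≈ -4610.0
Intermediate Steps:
W(Q, V) = -122
-30613*(W(-44, -75) + 7066)/(47446 + (-1 - 28)*46) = -30613*(-122 + 7066)/(47446 + (-1 - 28)*46) = -30613*6944/(47446 - 29*46) = -30613*6944/(47446 - 1334) = -30613/(46112*(1/6944)) = -30613/1441/217 = -30613*217/1441 = -603911/131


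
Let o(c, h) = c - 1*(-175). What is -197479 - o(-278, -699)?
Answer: -197376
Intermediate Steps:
o(c, h) = 175 + c (o(c, h) = c + 175 = 175 + c)
-197479 - o(-278, -699) = -197479 - (175 - 278) = -197479 - 1*(-103) = -197479 + 103 = -197376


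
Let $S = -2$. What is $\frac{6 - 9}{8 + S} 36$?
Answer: $-18$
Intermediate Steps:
$\frac{6 - 9}{8 + S} 36 = \frac{6 - 9}{8 - 2} \cdot 36 = - \frac{3}{6} \cdot 36 = \left(-3\right) \frac{1}{6} \cdot 36 = \left(- \frac{1}{2}\right) 36 = -18$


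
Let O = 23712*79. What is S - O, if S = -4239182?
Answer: -6112430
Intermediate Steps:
O = 1873248
S - O = -4239182 - 1*1873248 = -4239182 - 1873248 = -6112430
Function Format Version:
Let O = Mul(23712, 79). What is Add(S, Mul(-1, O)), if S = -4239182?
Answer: -6112430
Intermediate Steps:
O = 1873248
Add(S, Mul(-1, O)) = Add(-4239182, Mul(-1, 1873248)) = Add(-4239182, -1873248) = -6112430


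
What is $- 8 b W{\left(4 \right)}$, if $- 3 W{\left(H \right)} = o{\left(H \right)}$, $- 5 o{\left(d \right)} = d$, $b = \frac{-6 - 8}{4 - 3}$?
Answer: $\frac{448}{15} \approx 29.867$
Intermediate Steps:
$b = -14$ ($b = - \frac{14}{1} = \left(-14\right) 1 = -14$)
$o{\left(d \right)} = - \frac{d}{5}$
$W{\left(H \right)} = \frac{H}{15}$ ($W{\left(H \right)} = - \frac{\left(- \frac{1}{5}\right) H}{3} = \frac{H}{15}$)
$- 8 b W{\left(4 \right)} = \left(-8\right) \left(-14\right) \frac{1}{15} \cdot 4 = 112 \cdot \frac{4}{15} = \frac{448}{15}$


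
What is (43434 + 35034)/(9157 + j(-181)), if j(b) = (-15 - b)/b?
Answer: 4734236/552417 ≈ 8.5700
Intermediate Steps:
j(b) = (-15 - b)/b
(43434 + 35034)/(9157 + j(-181)) = (43434 + 35034)/(9157 + (-15 - 1*(-181))/(-181)) = 78468/(9157 - (-15 + 181)/181) = 78468/(9157 - 1/181*166) = 78468/(9157 - 166/181) = 78468/(1657251/181) = 78468*(181/1657251) = 4734236/552417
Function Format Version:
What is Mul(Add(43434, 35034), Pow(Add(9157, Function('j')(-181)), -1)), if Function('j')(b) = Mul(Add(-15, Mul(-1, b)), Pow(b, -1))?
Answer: Rational(4734236, 552417) ≈ 8.5700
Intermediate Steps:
Function('j')(b) = Mul(Pow(b, -1), Add(-15, Mul(-1, b)))
Mul(Add(43434, 35034), Pow(Add(9157, Function('j')(-181)), -1)) = Mul(Add(43434, 35034), Pow(Add(9157, Mul(Pow(-181, -1), Add(-15, Mul(-1, -181)))), -1)) = Mul(78468, Pow(Add(9157, Mul(Rational(-1, 181), Add(-15, 181))), -1)) = Mul(78468, Pow(Add(9157, Mul(Rational(-1, 181), 166)), -1)) = Mul(78468, Pow(Add(9157, Rational(-166, 181)), -1)) = Mul(78468, Pow(Rational(1657251, 181), -1)) = Mul(78468, Rational(181, 1657251)) = Rational(4734236, 552417)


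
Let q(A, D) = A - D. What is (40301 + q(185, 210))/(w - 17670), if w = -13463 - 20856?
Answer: -40276/51989 ≈ -0.77470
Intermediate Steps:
w = -34319
(40301 + q(185, 210))/(w - 17670) = (40301 + (185 - 1*210))/(-34319 - 17670) = (40301 + (185 - 210))/(-51989) = (40301 - 25)*(-1/51989) = 40276*(-1/51989) = -40276/51989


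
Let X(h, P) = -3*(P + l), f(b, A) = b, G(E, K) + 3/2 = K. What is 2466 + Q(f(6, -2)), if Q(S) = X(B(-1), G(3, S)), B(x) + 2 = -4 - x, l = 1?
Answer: 4899/2 ≈ 2449.5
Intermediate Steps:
G(E, K) = -3/2 + K
B(x) = -6 - x (B(x) = -2 + (-4 - x) = -6 - x)
X(h, P) = -3 - 3*P (X(h, P) = -3*(P + 1) = -3*(1 + P) = -3 - 3*P)
Q(S) = 3/2 - 3*S (Q(S) = -3 - 3*(-3/2 + S) = -3 + (9/2 - 3*S) = 3/2 - 3*S)
2466 + Q(f(6, -2)) = 2466 + (3/2 - 3*6) = 2466 + (3/2 - 18) = 2466 - 33/2 = 4899/2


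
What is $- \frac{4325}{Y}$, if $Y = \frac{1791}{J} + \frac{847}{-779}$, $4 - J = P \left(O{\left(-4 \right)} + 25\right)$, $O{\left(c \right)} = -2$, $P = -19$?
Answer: $- \frac{165089575}{113518} \approx -1454.3$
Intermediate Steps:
$J = 441$ ($J = 4 - - 19 \left(-2 + 25\right) = 4 - \left(-19\right) 23 = 4 - -437 = 4 + 437 = 441$)
$Y = \frac{113518}{38171}$ ($Y = \frac{1791}{441} + \frac{847}{-779} = 1791 \cdot \frac{1}{441} + 847 \left(- \frac{1}{779}\right) = \frac{199}{49} - \frac{847}{779} = \frac{113518}{38171} \approx 2.9739$)
$- \frac{4325}{Y} = - \frac{4325}{\frac{113518}{38171}} = \left(-4325\right) \frac{38171}{113518} = - \frac{165089575}{113518}$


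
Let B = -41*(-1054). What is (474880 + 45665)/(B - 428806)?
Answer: -520545/385592 ≈ -1.3500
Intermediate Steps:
B = 43214
(474880 + 45665)/(B - 428806) = (474880 + 45665)/(43214 - 428806) = 520545/(-385592) = 520545*(-1/385592) = -520545/385592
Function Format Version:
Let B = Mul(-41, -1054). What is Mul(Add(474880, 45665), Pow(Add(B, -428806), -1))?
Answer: Rational(-520545, 385592) ≈ -1.3500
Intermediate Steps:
B = 43214
Mul(Add(474880, 45665), Pow(Add(B, -428806), -1)) = Mul(Add(474880, 45665), Pow(Add(43214, -428806), -1)) = Mul(520545, Pow(-385592, -1)) = Mul(520545, Rational(-1, 385592)) = Rational(-520545, 385592)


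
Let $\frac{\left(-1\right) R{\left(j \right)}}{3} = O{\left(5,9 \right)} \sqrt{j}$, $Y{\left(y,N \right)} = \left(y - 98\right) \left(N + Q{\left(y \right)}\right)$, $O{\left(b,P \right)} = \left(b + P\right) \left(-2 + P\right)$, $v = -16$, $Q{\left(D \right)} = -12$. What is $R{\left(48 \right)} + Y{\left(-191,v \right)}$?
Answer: $8092 - 1176 \sqrt{3} \approx 6055.1$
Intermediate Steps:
$O{\left(b,P \right)} = \left(-2 + P\right) \left(P + b\right)$ ($O{\left(b,P \right)} = \left(P + b\right) \left(-2 + P\right) = \left(-2 + P\right) \left(P + b\right)$)
$Y{\left(y,N \right)} = \left(-98 + y\right) \left(-12 + N\right)$ ($Y{\left(y,N \right)} = \left(y - 98\right) \left(N - 12\right) = \left(-98 + y\right) \left(-12 + N\right)$)
$R{\left(j \right)} = - 294 \sqrt{j}$ ($R{\left(j \right)} = - 3 \left(9^{2} - 18 - 10 + 9 \cdot 5\right) \sqrt{j} = - 3 \left(81 - 18 - 10 + 45\right) \sqrt{j} = - 3 \cdot 98 \sqrt{j} = - 294 \sqrt{j}$)
$R{\left(48 \right)} + Y{\left(-191,v \right)} = - 294 \sqrt{48} - -8092 = - 294 \cdot 4 \sqrt{3} + \left(1176 + 1568 + 2292 + 3056\right) = - 1176 \sqrt{3} + 8092 = 8092 - 1176 \sqrt{3}$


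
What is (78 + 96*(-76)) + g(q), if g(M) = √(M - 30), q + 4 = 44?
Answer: -7218 + √10 ≈ -7214.8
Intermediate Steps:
q = 40 (q = -4 + 44 = 40)
g(M) = √(-30 + M)
(78 + 96*(-76)) + g(q) = (78 + 96*(-76)) + √(-30 + 40) = (78 - 7296) + √10 = -7218 + √10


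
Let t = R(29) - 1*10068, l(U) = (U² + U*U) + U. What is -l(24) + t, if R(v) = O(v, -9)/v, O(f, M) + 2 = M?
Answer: -326087/29 ≈ -11244.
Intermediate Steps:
O(f, M) = -2 + M
l(U) = U + 2*U² (l(U) = (U² + U²) + U = 2*U² + U = U + 2*U²)
R(v) = -11/v (R(v) = (-2 - 9)/v = -11/v)
t = -291983/29 (t = -11/29 - 1*10068 = -11*1/29 - 10068 = -11/29 - 10068 = -291983/29 ≈ -10068.)
-l(24) + t = -24*(1 + 2*24) - 291983/29 = -24*(1 + 48) - 291983/29 = -24*49 - 291983/29 = -1*1176 - 291983/29 = -1176 - 291983/29 = -326087/29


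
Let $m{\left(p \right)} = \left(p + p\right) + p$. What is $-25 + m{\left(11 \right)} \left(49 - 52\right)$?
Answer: $-124$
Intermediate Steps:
$m{\left(p \right)} = 3 p$ ($m{\left(p \right)} = 2 p + p = 3 p$)
$-25 + m{\left(11 \right)} \left(49 - 52\right) = -25 + 3 \cdot 11 \left(49 - 52\right) = -25 + 33 \left(-3\right) = -25 - 99 = -124$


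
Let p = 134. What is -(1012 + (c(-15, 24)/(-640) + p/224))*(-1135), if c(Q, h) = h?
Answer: 64358359/56 ≈ 1.1493e+6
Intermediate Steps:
-(1012 + (c(-15, 24)/(-640) + p/224))*(-1135) = -(1012 + (24/(-640) + 134/224))*(-1135) = -(1012 + (24*(-1/640) + 134*(1/224)))*(-1135) = -(1012 + (-3/80 + 67/112))*(-1135) = -(1012 + 157/280)*(-1135) = -283517*(-1135)/280 = -1*(-64358359/56) = 64358359/56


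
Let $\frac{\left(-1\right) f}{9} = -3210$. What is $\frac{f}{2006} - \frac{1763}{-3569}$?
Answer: $\frac{1240058}{83249} \approx 14.896$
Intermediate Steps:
$f = 28890$ ($f = \left(-9\right) \left(-3210\right) = 28890$)
$\frac{f}{2006} - \frac{1763}{-3569} = \frac{28890}{2006} - \frac{1763}{-3569} = 28890 \cdot \frac{1}{2006} - - \frac{41}{83} = \frac{14445}{1003} + \frac{41}{83} = \frac{1240058}{83249}$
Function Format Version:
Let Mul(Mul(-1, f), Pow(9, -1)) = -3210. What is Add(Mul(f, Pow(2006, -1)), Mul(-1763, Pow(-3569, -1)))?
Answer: Rational(1240058, 83249) ≈ 14.896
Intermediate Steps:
f = 28890 (f = Mul(-9, -3210) = 28890)
Add(Mul(f, Pow(2006, -1)), Mul(-1763, Pow(-3569, -1))) = Add(Mul(28890, Pow(2006, -1)), Mul(-1763, Pow(-3569, -1))) = Add(Mul(28890, Rational(1, 2006)), Mul(-1763, Rational(-1, 3569))) = Add(Rational(14445, 1003), Rational(41, 83)) = Rational(1240058, 83249)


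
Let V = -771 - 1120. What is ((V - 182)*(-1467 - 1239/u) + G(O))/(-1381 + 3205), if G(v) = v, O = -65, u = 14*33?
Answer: 67024879/40128 ≈ 1670.3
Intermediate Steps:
u = 462
V = -1891
((V - 182)*(-1467 - 1239/u) + G(O))/(-1381 + 3205) = ((-1891 - 182)*(-1467 - 1239/462) - 65)/(-1381 + 3205) = (-2073*(-1467 - 1239*1/462) - 65)/1824 = (-2073*(-1467 - 59/22) - 65)*(1/1824) = (-2073*(-32333/22) - 65)*(1/1824) = (67026309/22 - 65)*(1/1824) = (67024879/22)*(1/1824) = 67024879/40128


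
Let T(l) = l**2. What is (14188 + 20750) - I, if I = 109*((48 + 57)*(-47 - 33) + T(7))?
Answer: 945197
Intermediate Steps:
I = -910259 (I = 109*((48 + 57)*(-47 - 33) + 7**2) = 109*(105*(-80) + 49) = 109*(-8400 + 49) = 109*(-8351) = -910259)
(14188 + 20750) - I = (14188 + 20750) - 1*(-910259) = 34938 + 910259 = 945197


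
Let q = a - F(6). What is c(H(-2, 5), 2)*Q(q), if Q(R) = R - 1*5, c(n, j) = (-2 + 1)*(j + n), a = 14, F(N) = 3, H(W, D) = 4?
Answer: -36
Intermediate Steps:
c(n, j) = -j - n (c(n, j) = -(j + n) = -j - n)
q = 11 (q = 14 - 1*3 = 14 - 3 = 11)
Q(R) = -5 + R (Q(R) = R - 5 = -5 + R)
c(H(-2, 5), 2)*Q(q) = (-1*2 - 1*4)*(-5 + 11) = (-2 - 4)*6 = -6*6 = -36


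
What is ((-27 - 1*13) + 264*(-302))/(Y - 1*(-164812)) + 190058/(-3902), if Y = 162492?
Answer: -3907374898/79821263 ≈ -48.952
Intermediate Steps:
((-27 - 1*13) + 264*(-302))/(Y - 1*(-164812)) + 190058/(-3902) = ((-27 - 1*13) + 264*(-302))/(162492 - 1*(-164812)) + 190058/(-3902) = ((-27 - 13) - 79728)/(162492 + 164812) + 190058*(-1/3902) = (-40 - 79728)/327304 - 95029/1951 = -79768*1/327304 - 95029/1951 = -9971/40913 - 95029/1951 = -3907374898/79821263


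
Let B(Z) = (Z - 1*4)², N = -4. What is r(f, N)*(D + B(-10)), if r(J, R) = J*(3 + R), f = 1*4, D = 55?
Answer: -1004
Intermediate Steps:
f = 4
B(Z) = (-4 + Z)² (B(Z) = (Z - 4)² = (-4 + Z)²)
r(f, N)*(D + B(-10)) = (4*(3 - 4))*(55 + (-4 - 10)²) = (4*(-1))*(55 + (-14)²) = -4*(55 + 196) = -4*251 = -1004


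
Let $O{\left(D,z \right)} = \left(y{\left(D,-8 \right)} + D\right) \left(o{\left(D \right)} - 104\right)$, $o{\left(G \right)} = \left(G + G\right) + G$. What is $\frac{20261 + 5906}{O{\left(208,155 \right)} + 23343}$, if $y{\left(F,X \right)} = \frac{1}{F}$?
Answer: $\frac{52334}{263011} \approx 0.19898$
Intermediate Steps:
$o{\left(G \right)} = 3 G$ ($o{\left(G \right)} = 2 G + G = 3 G$)
$O{\left(D,z \right)} = \left(-104 + 3 D\right) \left(D + \frac{1}{D}\right)$ ($O{\left(D,z \right)} = \left(\frac{1}{D} + D\right) \left(3 D - 104\right) = \left(D + \frac{1}{D}\right) \left(-104 + 3 D\right) = \left(-104 + 3 D\right) \left(D + \frac{1}{D}\right)$)
$\frac{20261 + 5906}{O{\left(208,155 \right)} + 23343} = \frac{20261 + 5906}{\left(3 - 21632 - \frac{104}{208} + 3 \cdot 208^{2}\right) + 23343} = \frac{26167}{\left(3 - 21632 - \frac{1}{2} + 3 \cdot 43264\right) + 23343} = \frac{26167}{\left(3 - 21632 - \frac{1}{2} + 129792\right) + 23343} = \frac{26167}{\frac{216325}{2} + 23343} = \frac{26167}{\frac{263011}{2}} = 26167 \cdot \frac{2}{263011} = \frac{52334}{263011}$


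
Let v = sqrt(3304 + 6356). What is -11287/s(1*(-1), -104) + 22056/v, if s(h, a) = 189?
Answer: -11287/189 + 3676*sqrt(2415)/805 ≈ 164.69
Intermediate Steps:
v = 2*sqrt(2415) (v = sqrt(9660) = 2*sqrt(2415) ≈ 98.285)
-11287/s(1*(-1), -104) + 22056/v = -11287/189 + 22056/((2*sqrt(2415))) = -11287*1/189 + 22056*(sqrt(2415)/4830) = -11287/189 + 3676*sqrt(2415)/805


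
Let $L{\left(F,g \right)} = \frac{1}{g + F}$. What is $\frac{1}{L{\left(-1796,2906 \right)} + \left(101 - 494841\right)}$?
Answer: $- \frac{1110}{549161399} \approx -2.0213 \cdot 10^{-6}$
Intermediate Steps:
$L{\left(F,g \right)} = \frac{1}{F + g}$
$\frac{1}{L{\left(-1796,2906 \right)} + \left(101 - 494841\right)} = \frac{1}{\frac{1}{-1796 + 2906} + \left(101 - 494841\right)} = \frac{1}{\frac{1}{1110} + \left(101 - 494841\right)} = \frac{1}{\frac{1}{1110} - 494740} = \frac{1}{- \frac{549161399}{1110}} = - \frac{1110}{549161399}$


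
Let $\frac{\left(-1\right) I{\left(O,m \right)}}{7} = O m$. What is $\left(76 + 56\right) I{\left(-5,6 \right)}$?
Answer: $27720$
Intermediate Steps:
$I{\left(O,m \right)} = - 7 O m$
$\left(76 + 56\right) I{\left(-5,6 \right)} = \left(76 + 56\right) \left(\left(-7\right) \left(-5\right) 6\right) = 132 \cdot 210 = 27720$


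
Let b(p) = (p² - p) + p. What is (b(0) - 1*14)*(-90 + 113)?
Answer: -322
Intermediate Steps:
b(p) = p²
(b(0) - 1*14)*(-90 + 113) = (0² - 1*14)*(-90 + 113) = (0 - 14)*23 = -14*23 = -322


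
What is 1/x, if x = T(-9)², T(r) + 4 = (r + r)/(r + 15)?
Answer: 1/49 ≈ 0.020408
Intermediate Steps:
T(r) = -4 + 2*r/(15 + r) (T(r) = -4 + (r + r)/(r + 15) = -4 + (2*r)/(15 + r) = -4 + 2*r/(15 + r))
x = 49 (x = (2*(-30 - 1*(-9))/(15 - 9))² = (2*(-30 + 9)/6)² = (2*(⅙)*(-21))² = (-7)² = 49)
1/x = 1/49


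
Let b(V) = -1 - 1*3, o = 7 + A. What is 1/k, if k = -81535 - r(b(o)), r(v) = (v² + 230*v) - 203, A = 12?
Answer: -1/80428 ≈ -1.2433e-5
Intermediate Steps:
o = 19 (o = 7 + 12 = 19)
b(V) = -4 (b(V) = -1 - 3 = -4)
r(v) = -203 + v² + 230*v
k = -80428 (k = -81535 - (-203 + (-4)² + 230*(-4)) = -81535 - (-203 + 16 - 920) = -81535 - 1*(-1107) = -81535 + 1107 = -80428)
1/k = 1/(-80428) = -1/80428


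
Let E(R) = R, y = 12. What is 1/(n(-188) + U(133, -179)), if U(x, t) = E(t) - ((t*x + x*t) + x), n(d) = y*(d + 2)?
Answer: 1/45070 ≈ 2.2188e-5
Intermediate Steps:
n(d) = 24 + 12*d (n(d) = 12*(d + 2) = 12*(2 + d) = 24 + 12*d)
U(x, t) = t - x - 2*t*x (U(x, t) = t - ((t*x + x*t) + x) = t - ((t*x + t*x) + x) = t - (2*t*x + x) = t - (x + 2*t*x) = t + (-x - 2*t*x) = t - x - 2*t*x)
1/(n(-188) + U(133, -179)) = 1/((24 + 12*(-188)) + (-179 - 1*133 - 2*(-179)*133)) = 1/((24 - 2256) + (-179 - 133 + 47614)) = 1/(-2232 + 47302) = 1/45070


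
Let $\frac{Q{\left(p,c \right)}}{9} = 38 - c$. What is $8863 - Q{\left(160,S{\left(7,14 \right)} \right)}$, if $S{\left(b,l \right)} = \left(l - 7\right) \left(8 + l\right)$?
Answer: $9907$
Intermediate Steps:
$S{\left(b,l \right)} = \left(-7 + l\right) \left(8 + l\right)$
$Q{\left(p,c \right)} = 342 - 9 c$ ($Q{\left(p,c \right)} = 9 \left(38 - c\right) = 342 - 9 c$)
$8863 - Q{\left(160,S{\left(7,14 \right)} \right)} = 8863 - \left(342 - 9 \left(-56 + 14 + 14^{2}\right)\right) = 8863 - \left(342 - 9 \left(-56 + 14 + 196\right)\right) = 8863 - \left(342 - 1386\right) = 8863 - -1044 = 8863 + 1044 = 9907$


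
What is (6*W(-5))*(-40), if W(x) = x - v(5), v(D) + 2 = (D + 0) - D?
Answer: 720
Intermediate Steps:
v(D) = -2 (v(D) = -2 + ((D + 0) - D) = -2 + (D - D) = -2 + 0 = -2)
W(x) = 2 + x (W(x) = x - 1*(-2) = x + 2 = 2 + x)
(6*W(-5))*(-40) = (6*(2 - 5))*(-40) = (6*(-3))*(-40) = -18*(-40) = 720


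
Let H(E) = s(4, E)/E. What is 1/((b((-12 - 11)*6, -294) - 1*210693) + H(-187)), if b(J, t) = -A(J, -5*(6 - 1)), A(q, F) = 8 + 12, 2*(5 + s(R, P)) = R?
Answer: -187/39403328 ≈ -4.7458e-6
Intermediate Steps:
s(R, P) = -5 + R/2
A(q, F) = 20
H(E) = -3/E (H(E) = (-5 + (½)*4)/E = (-5 + 2)/E = -3/E)
b(J, t) = -20 (b(J, t) = -1*20 = -20)
1/((b((-12 - 11)*6, -294) - 1*210693) + H(-187)) = 1/((-20 - 1*210693) - 3/(-187)) = 1/((-20 - 210693) - 3*(-1/187)) = 1/(-210713 + 3/187) = 1/(-39403328/187) = -187/39403328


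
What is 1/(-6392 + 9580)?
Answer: 1/3188 ≈ 0.00031368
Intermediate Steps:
1/(-6392 + 9580) = 1/3188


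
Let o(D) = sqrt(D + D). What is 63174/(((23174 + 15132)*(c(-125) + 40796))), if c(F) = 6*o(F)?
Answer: 322155813/7969192766062 - 473805*I*sqrt(10)/15938385532124 ≈ 4.0425e-5 - 9.4006e-8*I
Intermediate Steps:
o(D) = sqrt(2)*sqrt(D) (o(D) = sqrt(2*D) = sqrt(2)*sqrt(D))
c(F) = 6*sqrt(2)*sqrt(F) (c(F) = 6*(sqrt(2)*sqrt(F)) = 6*sqrt(2)*sqrt(F))
63174/(((23174 + 15132)*(c(-125) + 40796))) = 63174/(((23174 + 15132)*(6*sqrt(2)*sqrt(-125) + 40796))) = 63174/((38306*(6*sqrt(2)*(5*I*sqrt(5)) + 40796))) = 63174/((38306*(30*I*sqrt(10) + 40796))) = 63174/((38306*(40796 + 30*I*sqrt(10)))) = 63174/(1562731576 + 1149180*I*sqrt(10))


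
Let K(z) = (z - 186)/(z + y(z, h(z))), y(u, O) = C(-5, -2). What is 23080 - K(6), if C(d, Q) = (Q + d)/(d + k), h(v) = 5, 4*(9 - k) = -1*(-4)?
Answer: 254420/11 ≈ 23129.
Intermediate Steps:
k = 8 (k = 9 - (-1)*(-4)/4 = 9 - ¼*4 = 9 - 1 = 8)
C(d, Q) = (Q + d)/(8 + d) (C(d, Q) = (Q + d)/(d + 8) = (Q + d)/(8 + d))
y(u, O) = -7/3 (y(u, O) = (-2 - 5)/(8 - 5) = -7/3)
K(z) = (-186 + z)/(-7/3 + z) (K(z) = (z - 186)/(z - 7/3) = (-186 + z)/(-7/3 + z))
23080 - K(6) = 23080 - 3*(-186 + 6)/(-7 + 3*6) = 23080 - 3*(-180)/(-7 + 18) = 23080 - 3*(-180)/11 = 23080 - 1*(-540/11) = 23080 + 540/11 = 254420/11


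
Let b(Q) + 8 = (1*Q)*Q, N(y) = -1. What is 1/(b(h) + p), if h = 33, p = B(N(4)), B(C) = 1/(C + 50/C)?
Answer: 51/55130 ≈ 0.00092509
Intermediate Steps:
p = -1/51 (p = -1/(50 + (-1)²) = -1/(50 + 1) = -1/51 ≈ -0.019608)
b(Q) = -8 + Q² (b(Q) = -8 + (1*Q)*Q = -8 + Q*Q = -8 + Q²)
1/(b(h) + p) = 1/((-8 + 33²) - 1/51) = 1/((-8 + 1089) - 1/51) = 1/(1081 - 1/51) = 1/(55130/51) = 51/55130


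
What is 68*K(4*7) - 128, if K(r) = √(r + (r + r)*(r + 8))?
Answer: -128 + 136*√511 ≈ 2946.3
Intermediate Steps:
K(r) = √(r + 2*r*(8 + r)) (K(r) = √(r + (2*r)*(8 + r)) = √(r + 2*r*(8 + r)))
68*K(4*7) - 128 = 68*√((4*7)*(17 + 2*(4*7))) - 128 = 68*√(28*(17 + 2*28)) - 128 = 68*√(28*(17 + 56)) - 128 = 68*√(28*73) - 128 = 68*√2044 - 128 = 68*(2*√511) - 128 = 136*√511 - 128 = -128 + 136*√511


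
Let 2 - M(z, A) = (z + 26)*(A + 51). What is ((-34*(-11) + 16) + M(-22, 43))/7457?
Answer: 16/7457 ≈ 0.0021456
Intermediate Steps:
M(z, A) = 2 - (26 + z)*(51 + A) (M(z, A) = 2 - (z + 26)*(A + 51) = 2 - (26 + z)*(51 + A))
((-34*(-11) + 16) + M(-22, 43))/7457 = ((-34*(-11) + 16) + (-1324 - 51*(-22) - 26*43 - 1*43*(-22)))/7457 = ((374 + 16) + (-1324 + 1122 - 1118 + 946))*(1/7457) = (390 - 374)*(1/7457) = 16*(1/7457) = 16/7457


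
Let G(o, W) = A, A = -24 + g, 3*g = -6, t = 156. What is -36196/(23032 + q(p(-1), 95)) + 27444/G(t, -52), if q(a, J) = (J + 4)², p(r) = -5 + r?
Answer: -451004974/426829 ≈ -1056.6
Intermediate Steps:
g = -2 (g = (⅓)*(-6) = -2)
A = -26 (A = -24 - 2 = -26)
G(o, W) = -26
q(a, J) = (4 + J)²
-36196/(23032 + q(p(-1), 95)) + 27444/G(t, -52) = -36196/(23032 + (4 + 95)²) + 27444/(-26) = -36196/(23032 + 99²) + 27444*(-1/26) = -36196/(23032 + 9801) - 13722/13 = -36196/32833 - 13722/13 = -451004974/426829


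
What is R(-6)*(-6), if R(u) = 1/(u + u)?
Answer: 1/2 ≈ 0.50000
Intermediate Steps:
R(u) = 1/(2*u)
R(-6)*(-6) = ((1/2)/(-6))*(-6) = ((1/2)*(-1/6))*(-6) = -1/12*(-6) = 1/2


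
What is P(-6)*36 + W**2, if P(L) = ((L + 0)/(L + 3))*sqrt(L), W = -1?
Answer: 1 + 72*I*sqrt(6) ≈ 1.0 + 176.36*I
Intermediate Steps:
P(L) = L**(3/2)/(3 + L) (P(L) = (L/(3 + L))*sqrt(L) = L**(3/2)/(3 + L))
P(-6)*36 + W**2 = ((-6)**(3/2)/(3 - 6))*36 + (-1)**2 = (-6*I*sqrt(6)/(-3))*36 + 1 = (-6*I*sqrt(6)*(-1/3))*36 + 1 = (2*I*sqrt(6))*36 + 1 = 72*I*sqrt(6) + 1 = 1 + 72*I*sqrt(6)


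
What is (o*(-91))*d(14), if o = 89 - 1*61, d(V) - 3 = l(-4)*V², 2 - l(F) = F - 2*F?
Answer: 991172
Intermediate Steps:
l(F) = 2 + F (l(F) = 2 - (F - 2*F) = 2 - (-1)*F = 2 + F)
d(V) = 3 - 2*V² (d(V) = 3 + (2 - 4)*V² = 3 - 2*V²)
o = 28 (o = 89 - 61 = 28)
(o*(-91))*d(14) = (28*(-91))*(3 - 2*14²) = -2548*(3 - 2*196) = -2548*(3 - 392) = -2548*(-389) = 991172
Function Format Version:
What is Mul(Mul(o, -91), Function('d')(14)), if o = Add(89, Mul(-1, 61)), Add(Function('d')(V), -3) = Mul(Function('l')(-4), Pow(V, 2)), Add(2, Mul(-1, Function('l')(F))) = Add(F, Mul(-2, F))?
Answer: 991172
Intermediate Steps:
Function('l')(F) = Add(2, F) (Function('l')(F) = Add(2, Mul(-1, Add(F, Mul(-2, F)))) = Add(2, Mul(-1, Mul(-1, F))) = Add(2, F))
Function('d')(V) = Add(3, Mul(-2, Pow(V, 2))) (Function('d')(V) = Add(3, Mul(Add(2, -4), Pow(V, 2))) = Add(3, Mul(-2, Pow(V, 2))))
o = 28 (o = Add(89, -61) = 28)
Mul(Mul(o, -91), Function('d')(14)) = Mul(Mul(28, -91), Add(3, Mul(-2, Pow(14, 2)))) = Mul(-2548, Add(3, Mul(-2, 196))) = Mul(-2548, Add(3, -392)) = Mul(-2548, -389) = 991172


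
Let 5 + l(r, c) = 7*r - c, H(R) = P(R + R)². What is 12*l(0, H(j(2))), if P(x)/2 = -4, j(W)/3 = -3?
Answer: -828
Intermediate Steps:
j(W) = -9 (j(W) = 3*(-3) = -9)
P(x) = -8 (P(x) = 2*(-4) = -8)
H(R) = 64 (H(R) = (-8)² = 64)
l(r, c) = -5 - c + 7*r (l(r, c) = -5 + (7*r - c) = -5 + (-c + 7*r) = -5 - c + 7*r)
12*l(0, H(j(2))) = 12*(-5 - 1*64 + 7*0) = 12*(-5 - 64 + 0) = 12*(-69) = -828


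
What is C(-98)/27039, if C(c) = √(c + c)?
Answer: 14*I/27039 ≈ 0.00051777*I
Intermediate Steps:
C(c) = √2*√c (C(c) = √(2*c) = √2*√c)
C(-98)/27039 = (√2*√(-98))/27039 = (√2*(7*I*√2))*(1/27039) = (14*I)*(1/27039) = 14*I/27039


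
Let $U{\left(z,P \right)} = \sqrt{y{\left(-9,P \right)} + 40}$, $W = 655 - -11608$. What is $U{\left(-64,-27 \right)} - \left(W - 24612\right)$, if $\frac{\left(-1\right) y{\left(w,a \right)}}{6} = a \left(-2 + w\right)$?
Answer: $12349 + i \sqrt{1742} \approx 12349.0 + 41.737 i$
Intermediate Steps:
$W = 12263$ ($W = 655 + 11608 = 12263$)
$y{\left(w,a \right)} = - 6 a \left(-2 + w\right)$
$U{\left(z,P \right)} = \sqrt{40 + 66 P}$ ($U{\left(z,P \right)} = \sqrt{6 P \left(2 - -9\right) + 40} = \sqrt{6 P \left(2 + 9\right) + 40} = \sqrt{6 P 11 + 40} = \sqrt{66 P + 40} = \sqrt{40 + 66 P}$)
$U{\left(-64,-27 \right)} - \left(W - 24612\right) = \sqrt{40 + 66 \left(-27\right)} - \left(12263 - 24612\right) = \sqrt{40 - 1782} - \left(12263 - 24612\right) = \sqrt{-1742} - -12349 = i \sqrt{1742} + 12349 = 12349 + i \sqrt{1742}$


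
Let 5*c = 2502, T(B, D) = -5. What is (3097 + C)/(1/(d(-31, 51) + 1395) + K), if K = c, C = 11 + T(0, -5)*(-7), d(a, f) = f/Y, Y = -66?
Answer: 482026195/76743956 ≈ 6.2810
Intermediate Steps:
c = 2502/5 (c = (⅕)*2502 = 2502/5 ≈ 500.40)
d(a, f) = -f/66 (d(a, f) = f/(-66) = f*(-1/66) = -f/66)
C = 46 (C = 11 - 5*(-7) = 11 + 35 = 46)
K = 2502/5 ≈ 500.40
(3097 + C)/(1/(d(-31, 51) + 1395) + K) = (3097 + 46)/(1/(-1/66*51 + 1395) + 2502/5) = 3143/(1/(-17/22 + 1395) + 2502/5) = 3143/(1/(30673/22) + 2502/5) = 3143/(22/30673 + 2502/5) = 3143/(76743956/153365) = 3143*(153365/76743956) = 482026195/76743956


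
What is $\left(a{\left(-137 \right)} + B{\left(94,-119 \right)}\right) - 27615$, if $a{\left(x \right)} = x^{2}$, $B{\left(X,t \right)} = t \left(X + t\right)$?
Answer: $-5871$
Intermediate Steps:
$\left(a{\left(-137 \right)} + B{\left(94,-119 \right)}\right) - 27615 = \left(\left(-137\right)^{2} - 119 \left(94 - 119\right)\right) - 27615 = \left(18769 - -2975\right) - 27615 = \left(18769 + 2975\right) - 27615 = 21744 - 27615 = -5871$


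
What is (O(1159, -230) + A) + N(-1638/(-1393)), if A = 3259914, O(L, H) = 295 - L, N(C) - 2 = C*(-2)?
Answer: 648550880/199 ≈ 3.2590e+6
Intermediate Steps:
N(C) = 2 - 2*C (N(C) = 2 + C*(-2) = 2 - 2*C)
(O(1159, -230) + A) + N(-1638/(-1393)) = ((295 - 1*1159) + 3259914) + (2 - (-3276)/(-1393)) = ((295 - 1159) + 3259914) + (2 - (-3276)*(-1)/1393) = (-864 + 3259914) + (2 - 2*234/199) = 3259050 + (2 - 468/199) = 3259050 - 70/199 = 648550880/199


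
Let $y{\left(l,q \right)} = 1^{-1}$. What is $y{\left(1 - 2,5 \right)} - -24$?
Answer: $25$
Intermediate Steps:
$y{\left(l,q \right)} = 1$
$y{\left(1 - 2,5 \right)} - -24 = 1 - -24 = 1 + 24 = 25$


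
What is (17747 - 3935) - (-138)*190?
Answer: 40032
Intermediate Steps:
(17747 - 3935) - (-138)*190 = 13812 - 1*(-26220) = 13812 + 26220 = 40032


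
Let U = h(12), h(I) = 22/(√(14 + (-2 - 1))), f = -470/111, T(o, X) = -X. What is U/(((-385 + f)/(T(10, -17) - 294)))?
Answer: 61494*√11/43205 ≈ 4.7206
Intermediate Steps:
f = -470/111 (f = -470*1/111 = -470/111 ≈ -4.2342)
h(I) = 2*√11 (h(I) = 22/(√(14 - 3)) = 22/(√11) = 22*(√11/11) = 2*√11)
U = 2*√11 ≈ 6.6332
U/(((-385 + f)/(T(10, -17) - 294))) = (2*√11)/(((-385 - 470/111)/(-1*(-17) - 294))) = (2*√11)/((-43205/(111*(17 - 294)))) = (2*√11)/((-43205/111/(-277))) = (2*√11)/((-43205/111*(-1/277))) = (2*√11)/(43205/30747) = (2*√11)*(30747/43205) = 61494*√11/43205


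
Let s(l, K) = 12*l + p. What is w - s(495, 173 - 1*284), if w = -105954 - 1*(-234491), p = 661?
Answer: 121936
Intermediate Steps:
s(l, K) = 661 + 12*l (s(l, K) = 12*l + 661 = 661 + 12*l)
w = 128537 (w = -105954 + 234491 = 128537)
w - s(495, 173 - 1*284) = 128537 - (661 + 12*495) = 128537 - (661 + 5940) = 128537 - 1*6601 = 128537 - 6601 = 121936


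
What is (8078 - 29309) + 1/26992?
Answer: -573067151/26992 ≈ -21231.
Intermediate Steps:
(8078 - 29309) + 1/26992 = -21231 + 1/26992 = -573067151/26992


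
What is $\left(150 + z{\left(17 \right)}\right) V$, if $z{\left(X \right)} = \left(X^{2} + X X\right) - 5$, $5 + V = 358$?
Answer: $255219$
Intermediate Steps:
$V = 353$ ($V = -5 + 358 = 353$)
$z{\left(X \right)} = -5 + 2 X^{2}$ ($z{\left(X \right)} = \left(X^{2} + X^{2}\right) - 5 = 2 X^{2} - 5 = -5 + 2 X^{2}$)
$\left(150 + z{\left(17 \right)}\right) V = \left(150 - \left(5 - 2 \cdot 17^{2}\right)\right) 353 = \left(150 + \left(-5 + 2 \cdot 289\right)\right) 353 = \left(150 + \left(-5 + 578\right)\right) 353 = \left(150 + 573\right) 353 = 723 \cdot 353 = 255219$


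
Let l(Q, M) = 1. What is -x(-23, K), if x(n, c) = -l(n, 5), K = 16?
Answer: 1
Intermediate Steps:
x(n, c) = -1 (x(n, c) = -1*1 = -1)
-x(-23, K) = -1*(-1) = 1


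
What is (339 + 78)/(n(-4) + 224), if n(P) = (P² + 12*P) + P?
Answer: 417/188 ≈ 2.2181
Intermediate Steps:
n(P) = P² + 13*P
(339 + 78)/(n(-4) + 224) = (339 + 78)/(-4*(13 - 4) + 224) = 417/(-4*9 + 224) = 417/(-36 + 224) = 417/188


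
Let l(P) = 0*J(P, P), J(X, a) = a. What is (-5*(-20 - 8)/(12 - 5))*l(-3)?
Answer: 0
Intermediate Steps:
l(P) = 0 (l(P) = 0*P = 0)
(-5*(-20 - 8)/(12 - 5))*l(-3) = -5*(-20 - 8)/(12 - 5)*0 = -(-140)/7*0 = -5*(-4)*0 = 20*0 = 0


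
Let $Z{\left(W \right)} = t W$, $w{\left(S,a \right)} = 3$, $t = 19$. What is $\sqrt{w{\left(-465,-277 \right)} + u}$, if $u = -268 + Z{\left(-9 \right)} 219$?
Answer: $i \sqrt{37714} \approx 194.2 i$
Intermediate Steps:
$Z{\left(W \right)} = 19 W$
$u = -37717$ ($u = -268 + 19 \left(-9\right) 219 = -268 - 37449 = -37717$)
$\sqrt{w{\left(-465,-277 \right)} + u} = \sqrt{3 - 37717} = \sqrt{-37714} = i \sqrt{37714}$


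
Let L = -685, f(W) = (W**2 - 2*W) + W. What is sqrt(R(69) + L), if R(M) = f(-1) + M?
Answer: I*sqrt(614) ≈ 24.779*I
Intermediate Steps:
f(W) = W**2 - W
R(M) = 2 + M (R(M) = -(-1 - 1) + M = -1*(-2) + M = 2 + M)
sqrt(R(69) + L) = sqrt((2 + 69) - 685) = sqrt(71 - 685) = sqrt(-614) = I*sqrt(614)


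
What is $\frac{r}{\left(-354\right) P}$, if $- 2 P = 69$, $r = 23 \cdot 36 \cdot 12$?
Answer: $\frac{48}{59} \approx 0.81356$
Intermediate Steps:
$r = 9936$ ($r = 828 \cdot 12 = 9936$)
$P = - \frac{69}{2}$ ($P = \left(- \frac{1}{2}\right) 69 = - \frac{69}{2} \approx -34.5$)
$\frac{r}{\left(-354\right) P} = \frac{9936}{\left(-354\right) \left(- \frac{69}{2}\right)} = \frac{9936}{12213} = 9936 \cdot \frac{1}{12213} = \frac{48}{59}$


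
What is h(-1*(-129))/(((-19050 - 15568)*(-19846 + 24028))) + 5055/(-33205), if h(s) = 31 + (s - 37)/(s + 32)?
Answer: -60268016489/395884593636 ≈ -0.15224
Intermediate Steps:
h(s) = 31 + (-37 + s)/(32 + s)
h(-1*(-129))/(((-19050 - 15568)*(-19846 + 24028))) + 5055/(-33205) = ((955 + 32*(-1*(-129)))/(32 - 1*(-129)))/(((-19050 - 15568)*(-19846 + 24028))) + 5055/(-33205) = ((955 + 32*129)/(32 + 129))/((-34618*4182)) + 5055*(-1/33205) = ((955 + 4128)/161)/(-144772476) - 1011/6641 = ((1/161)*5083)*(-1/144772476) - 1011/6641 = (221/7)*(-1/144772476) - 1011/6641 = -13/59612196 - 1011/6641 = -60268016489/395884593636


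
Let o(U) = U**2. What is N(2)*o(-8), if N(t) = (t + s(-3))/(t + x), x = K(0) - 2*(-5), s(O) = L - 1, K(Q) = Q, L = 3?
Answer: 64/3 ≈ 21.333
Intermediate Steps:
s(O) = 2 (s(O) = 3 - 1 = 2)
x = 10 (x = 0 - 2*(-5) = 0 + 10 = 10)
N(t) = (2 + t)/(10 + t) (N(t) = (t + 2)/(t + 10) = (2 + t)/(10 + t))
N(2)*o(-8) = ((2 + 2)/(10 + 2))*(-8)**2 = (4/12)*64 = ((1/12)*4)*64 = (1/3)*64 = 64/3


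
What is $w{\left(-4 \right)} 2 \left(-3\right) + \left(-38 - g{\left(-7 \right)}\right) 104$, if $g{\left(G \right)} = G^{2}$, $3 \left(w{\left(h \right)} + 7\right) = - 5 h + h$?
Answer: $-9038$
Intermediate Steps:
$w{\left(h \right)} = -7 - \frac{4 h}{3}$ ($w{\left(h \right)} = -7 + \frac{- 5 h + h}{3} = -7 + \frac{\left(-4\right) h}{3} = -7 - \frac{4 h}{3}$)
$w{\left(-4 \right)} 2 \left(-3\right) + \left(-38 - g{\left(-7 \right)}\right) 104 = \left(-7 - - \frac{16}{3}\right) 2 \left(-3\right) + \left(-38 - \left(-7\right)^{2}\right) 104 = \left(-7 + \frac{16}{3}\right) \left(-6\right) + \left(-38 - 49\right) 104 = \left(- \frac{5}{3}\right) \left(-6\right) + \left(-38 - 49\right) 104 = 10 - 9048 = -9038$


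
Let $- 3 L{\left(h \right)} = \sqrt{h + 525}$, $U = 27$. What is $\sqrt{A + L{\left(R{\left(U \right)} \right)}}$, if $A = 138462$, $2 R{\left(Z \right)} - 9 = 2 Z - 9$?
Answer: $\frac{\sqrt{1246158 - 6 \sqrt{138}}}{3} \approx 372.09$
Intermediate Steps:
$R{\left(Z \right)} = Z$ ($R{\left(Z \right)} = \frac{9}{2} + \frac{2 Z - 9}{2} = \frac{9}{2} + \frac{-9 + 2 Z}{2} = \frac{9}{2} + \left(- \frac{9}{2} + Z\right) = Z$)
$L{\left(h \right)} = - \frac{\sqrt{525 + h}}{3}$ ($L{\left(h \right)} = - \frac{\sqrt{h + 525}}{3} = - \frac{\sqrt{525 + h}}{3}$)
$\sqrt{A + L{\left(R{\left(U \right)} \right)}} = \sqrt{138462 - \frac{\sqrt{525 + 27}}{3}} = \sqrt{138462 - \frac{\sqrt{552}}{3}} = \sqrt{138462 - \frac{2 \sqrt{138}}{3}}$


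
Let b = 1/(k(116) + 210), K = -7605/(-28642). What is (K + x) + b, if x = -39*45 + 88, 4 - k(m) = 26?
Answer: -4487414925/2692348 ≈ -1666.7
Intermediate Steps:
k(m) = -22 (k(m) = 4 - 1*26 = 4 - 26 = -22)
K = 7605/28642 (K = -7605*(-1/28642) = 7605/28642 ≈ 0.26552)
b = 1/188 (b = 1/(-22 + 210) = 1/188 ≈ 0.0053191)
x = -1667 (x = -1755 + 88 = -1667)
(K + x) + b = (7605/28642 - 1667) + 1/188 = -47738609/28642 + 1/188 = -4487414925/2692348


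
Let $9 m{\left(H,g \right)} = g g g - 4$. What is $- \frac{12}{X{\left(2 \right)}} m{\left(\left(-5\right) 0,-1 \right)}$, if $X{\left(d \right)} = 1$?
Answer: $\frac{20}{3} \approx 6.6667$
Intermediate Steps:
$m{\left(H,g \right)} = - \frac{4}{9} + \frac{g^{3}}{9}$ ($m{\left(H,g \right)} = \frac{g g g - 4}{9} = \frac{g^{2} g - 4}{9} = \frac{g^{3} - 4}{9} = \frac{-4 + g^{3}}{9} = - \frac{4}{9} + \frac{g^{3}}{9}$)
$- \frac{12}{X{\left(2 \right)}} m{\left(\left(-5\right) 0,-1 \right)} = - \frac{12}{1} \left(- \frac{4}{9} + \frac{\left(-1\right)^{3}}{9}\right) = \left(-12\right) 1 \left(- \frac{4}{9} + \frac{1}{9} \left(-1\right)\right) = - 12 \left(- \frac{4}{9} - \frac{1}{9}\right) = \left(-12\right) \left(- \frac{5}{9}\right) = \frac{20}{3}$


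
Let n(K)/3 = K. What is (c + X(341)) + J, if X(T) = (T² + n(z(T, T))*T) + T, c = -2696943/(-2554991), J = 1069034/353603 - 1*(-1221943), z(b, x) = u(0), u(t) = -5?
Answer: 1204712397906351173/903452482573 ≈ 1.3335e+6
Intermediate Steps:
z(b, x) = -5
n(K) = 3*K
J = 432083779663/353603 (J = 1069034*(1/353603) + 1221943 = 1069034/353603 + 1221943 = 432083779663/353603 ≈ 1.2219e+6)
c = 2696943/2554991 (c = -2696943*(-1/2554991) = 2696943/2554991 ≈ 1.0556)
X(T) = T² - 14*T (X(T) = (T² + (3*(-5))*T) + T = (T² - 15*T) + T = T² - 14*T)
(c + X(341)) + J = (2696943/2554991 + 341*(-14 + 341)) + 432083779663/353603 = (2696943/2554991 + 341*327) + 432083779663/353603 = (2696943/2554991 + 111507) + 432083779663/353603 = 284902078380/2554991 + 432083779663/353603 = 1204712397906351173/903452482573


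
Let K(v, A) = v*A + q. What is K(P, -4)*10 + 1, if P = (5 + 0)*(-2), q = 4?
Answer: 441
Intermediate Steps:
P = -10 (P = 5*(-2) = -10)
K(v, A) = 4 + A*v (K(v, A) = v*A + 4 = A*v + 4 = 4 + A*v)
K(P, -4)*10 + 1 = (4 - 4*(-10))*10 + 1 = (4 + 40)*10 + 1 = 44*10 + 1 = 440 + 1 = 441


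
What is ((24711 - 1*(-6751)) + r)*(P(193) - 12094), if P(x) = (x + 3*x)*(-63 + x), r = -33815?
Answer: -207689898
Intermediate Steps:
P(x) = 4*x*(-63 + x) (P(x) = (4*x)*(-63 + x) = 4*x*(-63 + x))
((24711 - 1*(-6751)) + r)*(P(193) - 12094) = ((24711 - 1*(-6751)) - 33815)*(4*193*(-63 + 193) - 12094) = ((24711 + 6751) - 33815)*(4*193*130 - 12094) = (31462 - 33815)*(100360 - 12094) = -2353*88266 = -207689898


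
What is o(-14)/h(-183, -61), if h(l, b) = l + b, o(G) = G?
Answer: 7/122 ≈ 0.057377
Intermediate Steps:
h(l, b) = b + l
o(-14)/h(-183, -61) = -14/(-61 - 183) = -14/(-244) = -14*(-1/244) = 7/122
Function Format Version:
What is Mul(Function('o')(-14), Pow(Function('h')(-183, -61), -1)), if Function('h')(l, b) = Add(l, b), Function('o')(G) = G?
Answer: Rational(7, 122) ≈ 0.057377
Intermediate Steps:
Function('h')(l, b) = Add(b, l)
Mul(Function('o')(-14), Pow(Function('h')(-183, -61), -1)) = Mul(-14, Pow(Add(-61, -183), -1)) = Mul(-14, Pow(-244, -1)) = Mul(-14, Rational(-1, 244)) = Rational(7, 122)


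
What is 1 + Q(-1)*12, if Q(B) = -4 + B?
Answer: -59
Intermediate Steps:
1 + Q(-1)*12 = 1 + (-4 - 1)*12 = 1 - 5*12 = 1 - 60 = -59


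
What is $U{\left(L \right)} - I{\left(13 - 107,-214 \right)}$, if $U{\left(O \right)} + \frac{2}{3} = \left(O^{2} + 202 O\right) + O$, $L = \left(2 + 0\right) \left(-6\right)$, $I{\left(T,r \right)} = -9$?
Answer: $- \frac{6851}{3} \approx -2283.7$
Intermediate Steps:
$L = -12$ ($L = 2 \left(-6\right) = -12$)
$U{\left(O \right)} = - \frac{2}{3} + O^{2} + 203 O$ ($U{\left(O \right)} = - \frac{2}{3} + \left(\left(O^{2} + 202 O\right) + O\right) = - \frac{2}{3} + \left(O^{2} + 203 O\right) = - \frac{2}{3} + O^{2} + 203 O$)
$U{\left(L \right)} - I{\left(13 - 107,-214 \right)} = \left(- \frac{2}{3} + \left(-12\right)^{2} + 203 \left(-12\right)\right) - -9 = \left(- \frac{2}{3} + 144 - 2436\right) + 9 = - \frac{6878}{3} + 9 = - \frac{6851}{3}$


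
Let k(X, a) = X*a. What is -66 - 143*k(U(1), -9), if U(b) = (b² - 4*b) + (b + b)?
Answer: -1353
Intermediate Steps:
U(b) = b² - 2*b (U(b) = (b² - 4*b) + 2*b = b² - 2*b)
-66 - 143*k(U(1), -9) = -66 - 143*1*(-2 + 1)*(-9) = -66 - 143*1*(-1)*(-9) = -66 - (-143)*(-9) = -66 - 143*9 = -66 - 1287 = -1353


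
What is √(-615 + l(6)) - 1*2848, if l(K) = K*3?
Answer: -2848 + I*√597 ≈ -2848.0 + 24.434*I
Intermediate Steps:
l(K) = 3*K
√(-615 + l(6)) - 1*2848 = √(-615 + 3*6) - 1*2848 = √(-615 + 18) - 2848 = √(-597) - 2848 = I*√597 - 2848 = -2848 + I*√597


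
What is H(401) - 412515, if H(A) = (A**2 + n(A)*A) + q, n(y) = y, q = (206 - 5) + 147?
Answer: -90565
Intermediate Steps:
q = 348 (q = 201 + 147 = 348)
H(A) = 348 + 2*A**2 (H(A) = (A**2 + A*A) + 348 = (A**2 + A**2) + 348 = 2*A**2 + 348 = 348 + 2*A**2)
H(401) - 412515 = (348 + 2*401**2) - 412515 = (348 + 2*160801) - 412515 = (348 + 321602) - 412515 = 321950 - 412515 = -90565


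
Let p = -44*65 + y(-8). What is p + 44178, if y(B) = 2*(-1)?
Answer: 41316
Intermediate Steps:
y(B) = -2
p = -2862 (p = -44*65 - 2 = -2860 - 2 = -2862)
p + 44178 = -2862 + 44178 = 41316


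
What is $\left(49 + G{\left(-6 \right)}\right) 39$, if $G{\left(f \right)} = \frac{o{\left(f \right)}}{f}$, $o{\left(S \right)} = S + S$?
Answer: $1989$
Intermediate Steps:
$o{\left(S \right)} = 2 S$
$G{\left(f \right)} = 2$ ($G{\left(f \right)} = \frac{2 f}{f} = 2$)
$\left(49 + G{\left(-6 \right)}\right) 39 = \left(49 + 2\right) 39 = 51 \cdot 39 = 1989$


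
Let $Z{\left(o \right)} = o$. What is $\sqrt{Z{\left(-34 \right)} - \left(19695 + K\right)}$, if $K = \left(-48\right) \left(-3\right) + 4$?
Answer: $i \sqrt{19877} \approx 140.99 i$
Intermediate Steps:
$K = 148$ ($K = 144 + 4 = 148$)
$\sqrt{Z{\left(-34 \right)} - \left(19695 + K\right)} = \sqrt{-34 - 19843} = \sqrt{-19877} = i \sqrt{19877}$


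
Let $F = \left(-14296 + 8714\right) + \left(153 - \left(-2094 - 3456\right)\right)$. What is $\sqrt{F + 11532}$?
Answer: $\sqrt{11653} \approx 107.95$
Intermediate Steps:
$F = 121$ ($F = -5582 + \left(153 - -5550\right) = -5582 + \left(153 + 5550\right) = -5582 + 5703 = 121$)
$\sqrt{F + 11532} = \sqrt{121 + 11532} = \sqrt{11653}$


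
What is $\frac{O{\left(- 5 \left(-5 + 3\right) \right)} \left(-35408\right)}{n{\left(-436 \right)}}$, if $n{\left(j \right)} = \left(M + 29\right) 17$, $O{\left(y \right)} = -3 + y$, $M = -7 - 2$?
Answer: $- \frac{61964}{85} \approx -728.99$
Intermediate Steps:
$M = -9$ ($M = -7 - 2 = -9$)
$n{\left(j \right)} = 340$ ($n{\left(j \right)} = \left(-9 + 29\right) 17 = 20 \cdot 17 = 340$)
$\frac{O{\left(- 5 \left(-5 + 3\right) \right)} \left(-35408\right)}{n{\left(-436 \right)}} = \frac{\left(-3 - 5 \left(-5 + 3\right)\right) \left(-35408\right)}{340} = \left(-3 - -10\right) \left(-35408\right) \frac{1}{340} = \left(-3 + 10\right) \left(-35408\right) \frac{1}{340} = 7 \left(-35408\right) \frac{1}{340} = \left(-247856\right) \frac{1}{340} = - \frac{61964}{85}$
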